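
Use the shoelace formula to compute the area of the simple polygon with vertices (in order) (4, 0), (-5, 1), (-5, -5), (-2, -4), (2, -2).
Area = 32

Shoelace formula: Area = (1/2) |Σ_i (x_i · y_{i+1} − x_{i+1} · y_i)| (indices mod n). Compute each cross term:
  (4)(1) − (-5)(0) = 4
  (-5)(-5) − (-5)(1) = 30
  (-5)(-4) − (-2)(-5) = 10
  (-2)(-2) − (2)(-4) = 12
  (2)(0) − (4)(-2) = 8
Sum = 64, so (signed) Area = 64/2 = 32, |Area| = 32.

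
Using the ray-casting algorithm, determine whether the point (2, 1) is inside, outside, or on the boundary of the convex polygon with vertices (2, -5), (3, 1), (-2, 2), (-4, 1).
The point (2, 1) lies strictly inside the polygon

Cast a horizontal ray to the right from the query point and count how many polygon edges it crosses (each edge strictly once or zero times, handled with the usual half-open convention). 
Parity of crossings → odd ⇒ inside.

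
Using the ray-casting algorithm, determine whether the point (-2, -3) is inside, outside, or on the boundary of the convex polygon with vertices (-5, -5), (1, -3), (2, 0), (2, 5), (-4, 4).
The point (-2, -3) lies strictly inside the polygon

Cast a horizontal ray to the right from the query point and count how many polygon edges it crosses (each edge strictly once or zero times, handled with the usual half-open convention). 
Parity of crossings → odd ⇒ inside.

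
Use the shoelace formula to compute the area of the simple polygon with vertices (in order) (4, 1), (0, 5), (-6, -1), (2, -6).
Area = 57

Shoelace formula: Area = (1/2) |Σ_i (x_i · y_{i+1} − x_{i+1} · y_i)| (indices mod n). Compute each cross term:
  (4)(5) − (0)(1) = 20
  (0)(-1) − (-6)(5) = 30
  (-6)(-6) − (2)(-1) = 38
  (2)(1) − (4)(-6) = 26
Sum = 114, so (signed) Area = 114/2 = 57, |Area| = 57.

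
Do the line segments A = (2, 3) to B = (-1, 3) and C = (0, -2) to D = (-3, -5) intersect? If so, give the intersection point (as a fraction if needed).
No (intersection of containing lines falls outside at least one segment)

Parametrize and solve: t = -1, s = -5/3. At least one of these is outside [0, 1], so the segments do not intersect.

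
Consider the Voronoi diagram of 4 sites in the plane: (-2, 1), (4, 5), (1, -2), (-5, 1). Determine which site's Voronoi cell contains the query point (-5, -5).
Nearest site = (-5, 1)

The Voronoi cell of site s contains exactly those query points closer to s than to any other site. Compute squared distances from q = (-5, -5) to each site:
  (-5 − -5)² + (1 − -5)² = 36
  (-2 − -5)² + (1 − -5)² = 45
  (1 − -5)² + (-2 − -5)² = 45
  (4 − -5)² + (5 − -5)² = 181
Minimum is attained by (-5, 1), so q lies in its Voronoi cell.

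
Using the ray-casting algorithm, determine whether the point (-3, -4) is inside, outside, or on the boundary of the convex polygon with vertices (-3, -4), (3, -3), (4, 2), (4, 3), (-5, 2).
The point (-3, -4) lies on the polygon boundary

Boundary check: the query satisfies the collinearity and bounding-box conditions for some polygon edge, so it lies exactly on the boundary.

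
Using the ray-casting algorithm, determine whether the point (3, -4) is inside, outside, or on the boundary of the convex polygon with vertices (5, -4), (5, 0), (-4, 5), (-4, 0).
The point (3, -4) lies strictly outside the polygon

Cast a horizontal ray to the right from the query point and count how many polygon edges it crosses (each edge strictly once or zero times, handled with the usual half-open convention). 
Parity of crossings → even ⇒ outside.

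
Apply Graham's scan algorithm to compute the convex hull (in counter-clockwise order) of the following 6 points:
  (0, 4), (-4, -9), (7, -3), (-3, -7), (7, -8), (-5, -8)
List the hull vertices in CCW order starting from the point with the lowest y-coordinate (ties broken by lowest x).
Hull (CCW) = [(-4, -9), (7, -8), (7, -3), (0, 4), (-5, -8)]

Graham scan procedure:
  1. Find the pivot p₀ = point with lowest y (tie → lowest x): (-4, -9).
  2. Sort the remaining points by polar angle around p₀.
  3. Walk through sorted points, maintaining a stack; pop the top while the last three entries make a non-left turn (cross product ≤ 0).
  4. Final stack is the convex hull in CCW order: (-4, -9), (7, -8), (7, -3), (0, 4), (-5, -8).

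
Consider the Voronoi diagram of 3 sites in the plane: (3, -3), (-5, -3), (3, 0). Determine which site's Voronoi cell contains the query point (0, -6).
Nearest site = (3, -3)

The Voronoi cell of site s contains exactly those query points closer to s than to any other site. Compute squared distances from q = (0, -6) to each site:
  (3 − 0)² + (-3 − -6)² = 18
  (-5 − 0)² + (-3 − -6)² = 34
  (3 − 0)² + (0 − -6)² = 45
Minimum is attained by (3, -3), so q lies in its Voronoi cell.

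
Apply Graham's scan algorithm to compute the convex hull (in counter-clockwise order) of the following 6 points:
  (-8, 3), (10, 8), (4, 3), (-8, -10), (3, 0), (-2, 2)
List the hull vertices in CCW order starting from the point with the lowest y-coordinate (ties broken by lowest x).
Hull (CCW) = [(-8, -10), (3, 0), (10, 8), (-8, 3)]

Graham scan procedure:
  1. Find the pivot p₀ = point with lowest y (tie → lowest x): (-8, -10).
  2. Sort the remaining points by polar angle around p₀.
  3. Walk through sorted points, maintaining a stack; pop the top while the last three entries make a non-left turn (cross product ≤ 0).
  4. Final stack is the convex hull in CCW order: (-8, -10), (3, 0), (10, 8), (-8, 3).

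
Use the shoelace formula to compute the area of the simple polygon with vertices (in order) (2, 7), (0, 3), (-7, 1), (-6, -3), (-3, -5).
Area = 32

Shoelace formula: Area = (1/2) |Σ_i (x_i · y_{i+1} − x_{i+1} · y_i)| (indices mod n). Compute each cross term:
  (2)(3) − (0)(7) = 6
  (0)(1) − (-7)(3) = 21
  (-7)(-3) − (-6)(1) = 27
  (-6)(-5) − (-3)(-3) = 21
  (-3)(7) − (2)(-5) = -11
Sum = 64, so (signed) Area = 64/2 = 32, |Area| = 32.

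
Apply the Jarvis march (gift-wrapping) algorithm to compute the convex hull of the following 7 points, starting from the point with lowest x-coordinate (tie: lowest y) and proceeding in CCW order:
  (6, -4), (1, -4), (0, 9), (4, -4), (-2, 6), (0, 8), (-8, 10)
Hull (CCW) = [(-8, 10), (1, -4), (6, -4), (0, 9)]

Jarvis march: at each step, from the current hull vertex p, select the next vertex q as the point such that every other point lies strictly to the left of (or on) the directed line p → q. (Equivalently: for every other point r, the cross product (q − p) × (r − p) ≥ 0.)
Starting point (lowest x, tie lowest y): (-8, 10). Wrap until returning to start. Resulting hull: (-8, 10), (1, -4), (6, -4), (0, 9).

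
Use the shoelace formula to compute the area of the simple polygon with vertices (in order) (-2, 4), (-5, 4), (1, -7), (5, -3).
Area = 89/2

Shoelace formula: Area = (1/2) |Σ_i (x_i · y_{i+1} − x_{i+1} · y_i)| (indices mod n). Compute each cross term:
  (-2)(4) − (-5)(4) = 12
  (-5)(-7) − (1)(4) = 31
  (1)(-3) − (5)(-7) = 32
  (5)(4) − (-2)(-3) = 14
Sum = 89, so (signed) Area = 89/2 = 89/2, |Area| = 89/2.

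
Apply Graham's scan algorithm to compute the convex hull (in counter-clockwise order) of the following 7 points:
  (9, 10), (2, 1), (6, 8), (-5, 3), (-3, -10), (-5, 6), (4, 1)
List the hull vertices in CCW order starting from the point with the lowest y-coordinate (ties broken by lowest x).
Hull (CCW) = [(-3, -10), (4, 1), (9, 10), (-5, 6), (-5, 3)]

Graham scan procedure:
  1. Find the pivot p₀ = point with lowest y (tie → lowest x): (-3, -10).
  2. Sort the remaining points by polar angle around p₀.
  3. Walk through sorted points, maintaining a stack; pop the top while the last three entries make a non-left turn (cross product ≤ 0).
  4. Final stack is the convex hull in CCW order: (-3, -10), (4, 1), (9, 10), (-5, 6), (-5, 3).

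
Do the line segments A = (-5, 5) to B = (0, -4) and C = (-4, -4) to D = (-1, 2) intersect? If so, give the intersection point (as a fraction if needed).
Yes; intersection at (-40/19, -4/19) (t = 11/19 on AB, s = 12/19 on CD)

Parametrize AB as A + t(B − A) = (-5 + 5 t, 5 + -9 t) and CD as C + s(D − C) = (-4 + 3 s, -4 + 6 s). Solve the linear system for (t, s). Determinant = -57 ≠ 0, so a unique intersection of the containing lines exists. Solution: t = 11/19, s = 12/19 — both in [0, 1], so the segments cross. Intersection point: (-40/19, -4/19).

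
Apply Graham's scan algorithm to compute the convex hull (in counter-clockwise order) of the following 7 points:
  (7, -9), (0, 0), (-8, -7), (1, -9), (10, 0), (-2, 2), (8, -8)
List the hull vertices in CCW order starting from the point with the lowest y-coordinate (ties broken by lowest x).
Hull (CCW) = [(1, -9), (7, -9), (8, -8), (10, 0), (-2, 2), (-8, -7)]

Graham scan procedure:
  1. Find the pivot p₀ = point with lowest y (tie → lowest x): (1, -9).
  2. Sort the remaining points by polar angle around p₀.
  3. Walk through sorted points, maintaining a stack; pop the top while the last three entries make a non-left turn (cross product ≤ 0).
  4. Final stack is the convex hull in CCW order: (1, -9), (7, -9), (8, -8), (10, 0), (-2, 2), (-8, -7).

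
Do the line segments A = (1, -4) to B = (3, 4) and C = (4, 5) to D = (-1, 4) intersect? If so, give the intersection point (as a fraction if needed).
No (intersection of containing lines falls outside at least one segment)

Parametrize and solve: t = 21/19, s = 3/19. At least one of these is outside [0, 1], so the segments do not intersect.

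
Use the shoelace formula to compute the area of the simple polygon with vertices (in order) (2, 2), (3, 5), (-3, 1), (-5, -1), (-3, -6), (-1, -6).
Area = 79/2

Shoelace formula: Area = (1/2) |Σ_i (x_i · y_{i+1} − x_{i+1} · y_i)| (indices mod n). Compute each cross term:
  (2)(5) − (3)(2) = 4
  (3)(1) − (-3)(5) = 18
  (-3)(-1) − (-5)(1) = 8
  (-5)(-6) − (-3)(-1) = 27
  (-3)(-6) − (-1)(-6) = 12
  (-1)(2) − (2)(-6) = 10
Sum = 79, so (signed) Area = 79/2 = 79/2, |Area| = 79/2.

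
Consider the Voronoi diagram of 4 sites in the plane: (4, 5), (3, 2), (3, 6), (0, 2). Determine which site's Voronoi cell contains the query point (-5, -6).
Nearest site = (0, 2)

The Voronoi cell of site s contains exactly those query points closer to s than to any other site. Compute squared distances from q = (-5, -6) to each site:
  (0 − -5)² + (2 − -6)² = 89
  (3 − -5)² + (2 − -6)² = 128
  (4 − -5)² + (5 − -6)² = 202
  (3 − -5)² + (6 − -6)² = 208
Minimum is attained by (0, 2), so q lies in its Voronoi cell.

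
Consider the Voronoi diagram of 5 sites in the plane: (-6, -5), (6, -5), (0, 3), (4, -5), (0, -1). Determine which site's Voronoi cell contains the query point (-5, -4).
Nearest site = (-6, -5)

The Voronoi cell of site s contains exactly those query points closer to s than to any other site. Compute squared distances from q = (-5, -4) to each site:
  (-6 − -5)² + (-5 − -4)² = 2
  (0 − -5)² + (-1 − -4)² = 34
  (0 − -5)² + (3 − -4)² = 74
  (4 − -5)² + (-5 − -4)² = 82
  (6 − -5)² + (-5 − -4)² = 122
Minimum is attained by (-6, -5), so q lies in its Voronoi cell.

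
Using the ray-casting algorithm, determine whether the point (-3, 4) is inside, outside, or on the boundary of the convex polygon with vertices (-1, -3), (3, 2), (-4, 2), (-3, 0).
The point (-3, 4) lies strictly outside the polygon

Cast a horizontal ray to the right from the query point and count how many polygon edges it crosses (each edge strictly once or zero times, handled with the usual half-open convention). 
Parity of crossings → even ⇒ outside.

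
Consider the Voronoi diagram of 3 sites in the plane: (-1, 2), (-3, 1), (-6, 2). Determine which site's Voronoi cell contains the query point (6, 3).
Nearest site = (-1, 2)

The Voronoi cell of site s contains exactly those query points closer to s than to any other site. Compute squared distances from q = (6, 3) to each site:
  (-1 − 6)² + (2 − 3)² = 50
  (-3 − 6)² + (1 − 3)² = 85
  (-6 − 6)² + (2 − 3)² = 145
Minimum is attained by (-1, 2), so q lies in its Voronoi cell.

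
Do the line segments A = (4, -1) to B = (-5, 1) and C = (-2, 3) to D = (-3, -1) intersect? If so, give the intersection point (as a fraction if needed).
Yes; intersection at (-50/19, 9/19) (t = 14/19 on AB, s = 12/19 on CD)

Parametrize AB as A + t(B − A) = (4 + -9 t, -1 + 2 t) and CD as C + s(D − C) = (-2 + -1 s, 3 + -4 s). Solve the linear system for (t, s). Determinant = -38 ≠ 0, so a unique intersection of the containing lines exists. Solution: t = 14/19, s = 12/19 — both in [0, 1], so the segments cross. Intersection point: (-50/19, 9/19).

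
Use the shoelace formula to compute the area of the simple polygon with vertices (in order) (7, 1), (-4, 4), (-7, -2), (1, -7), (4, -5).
Area = 181/2

Shoelace formula: Area = (1/2) |Σ_i (x_i · y_{i+1} − x_{i+1} · y_i)| (indices mod n). Compute each cross term:
  (7)(4) − (-4)(1) = 32
  (-4)(-2) − (-7)(4) = 36
  (-7)(-7) − (1)(-2) = 51
  (1)(-5) − (4)(-7) = 23
  (4)(1) − (7)(-5) = 39
Sum = 181, so (signed) Area = 181/2 = 181/2, |Area| = 181/2.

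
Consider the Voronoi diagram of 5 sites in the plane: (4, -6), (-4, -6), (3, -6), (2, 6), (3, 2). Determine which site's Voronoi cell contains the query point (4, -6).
Nearest site = (4, -6)

The Voronoi cell of site s contains exactly those query points closer to s than to any other site. Compute squared distances from q = (4, -6) to each site:
  (4 − 4)² + (-6 − -6)² = 0
  (3 − 4)² + (-6 − -6)² = 1
  (-4 − 4)² + (-6 − -6)² = 64
  (3 − 4)² + (2 − -6)² = 65
  (2 − 4)² + (6 − -6)² = 148
Minimum is attained by (4, -6), so q lies in its Voronoi cell.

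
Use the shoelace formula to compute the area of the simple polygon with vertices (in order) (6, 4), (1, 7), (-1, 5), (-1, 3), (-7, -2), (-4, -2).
Area = 77/2

Shoelace formula: Area = (1/2) |Σ_i (x_i · y_{i+1} − x_{i+1} · y_i)| (indices mod n). Compute each cross term:
  (6)(7) − (1)(4) = 38
  (1)(5) − (-1)(7) = 12
  (-1)(3) − (-1)(5) = 2
  (-1)(-2) − (-7)(3) = 23
  (-7)(-2) − (-4)(-2) = 6
  (-4)(4) − (6)(-2) = -4
Sum = 77, so (signed) Area = 77/2 = 77/2, |Area| = 77/2.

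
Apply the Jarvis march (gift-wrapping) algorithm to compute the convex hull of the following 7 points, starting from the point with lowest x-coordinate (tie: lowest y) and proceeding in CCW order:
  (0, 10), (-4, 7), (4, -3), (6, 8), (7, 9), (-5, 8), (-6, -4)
Hull (CCW) = [(-6, -4), (4, -3), (7, 9), (0, 10), (-5, 8)]

Jarvis march: at each step, from the current hull vertex p, select the next vertex q as the point such that every other point lies strictly to the left of (or on) the directed line p → q. (Equivalently: for every other point r, the cross product (q − p) × (r − p) ≥ 0.)
Starting point (lowest x, tie lowest y): (-6, -4). Wrap until returning to start. Resulting hull: (-6, -4), (4, -3), (7, 9), (0, 10), (-5, 8).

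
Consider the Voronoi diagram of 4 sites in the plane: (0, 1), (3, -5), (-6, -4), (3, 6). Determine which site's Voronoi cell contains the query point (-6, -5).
Nearest site = (-6, -4)

The Voronoi cell of site s contains exactly those query points closer to s than to any other site. Compute squared distances from q = (-6, -5) to each site:
  (-6 − -6)² + (-4 − -5)² = 1
  (0 − -6)² + (1 − -5)² = 72
  (3 − -6)² + (-5 − -5)² = 81
  (3 − -6)² + (6 − -5)² = 202
Minimum is attained by (-6, -4), so q lies in its Voronoi cell.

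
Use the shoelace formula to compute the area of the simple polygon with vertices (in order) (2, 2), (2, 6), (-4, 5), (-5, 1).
Area = 51/2

Shoelace formula: Area = (1/2) |Σ_i (x_i · y_{i+1} − x_{i+1} · y_i)| (indices mod n). Compute each cross term:
  (2)(6) − (2)(2) = 8
  (2)(5) − (-4)(6) = 34
  (-4)(1) − (-5)(5) = 21
  (-5)(2) − (2)(1) = -12
Sum = 51, so (signed) Area = 51/2 = 51/2, |Area| = 51/2.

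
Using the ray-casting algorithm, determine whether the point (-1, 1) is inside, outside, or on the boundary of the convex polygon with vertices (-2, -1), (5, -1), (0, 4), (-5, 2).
The point (-1, 1) lies strictly inside the polygon

Cast a horizontal ray to the right from the query point and count how many polygon edges it crosses (each edge strictly once or zero times, handled with the usual half-open convention). 
Parity of crossings → odd ⇒ inside.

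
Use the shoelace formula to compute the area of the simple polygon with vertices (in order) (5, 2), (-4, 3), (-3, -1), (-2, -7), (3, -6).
Area = 62

Shoelace formula: Area = (1/2) |Σ_i (x_i · y_{i+1} − x_{i+1} · y_i)| (indices mod n). Compute each cross term:
  (5)(3) − (-4)(2) = 23
  (-4)(-1) − (-3)(3) = 13
  (-3)(-7) − (-2)(-1) = 19
  (-2)(-6) − (3)(-7) = 33
  (3)(2) − (5)(-6) = 36
Sum = 124, so (signed) Area = 124/2 = 62, |Area| = 62.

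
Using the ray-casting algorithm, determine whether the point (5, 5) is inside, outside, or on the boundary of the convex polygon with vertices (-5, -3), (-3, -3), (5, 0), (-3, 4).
The point (5, 5) lies strictly outside the polygon

Cast a horizontal ray to the right from the query point and count how many polygon edges it crosses (each edge strictly once or zero times, handled with the usual half-open convention). 
Parity of crossings → even ⇒ outside.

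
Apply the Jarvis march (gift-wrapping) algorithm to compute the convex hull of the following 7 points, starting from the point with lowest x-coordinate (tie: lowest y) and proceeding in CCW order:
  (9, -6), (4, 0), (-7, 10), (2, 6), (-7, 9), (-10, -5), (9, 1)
Hull (CCW) = [(-10, -5), (9, -6), (9, 1), (2, 6), (-7, 10)]

Jarvis march: at each step, from the current hull vertex p, select the next vertex q as the point such that every other point lies strictly to the left of (or on) the directed line p → q. (Equivalently: for every other point r, the cross product (q − p) × (r − p) ≥ 0.)
Starting point (lowest x, tie lowest y): (-10, -5). Wrap until returning to start. Resulting hull: (-10, -5), (9, -6), (9, 1), (2, 6), (-7, 10).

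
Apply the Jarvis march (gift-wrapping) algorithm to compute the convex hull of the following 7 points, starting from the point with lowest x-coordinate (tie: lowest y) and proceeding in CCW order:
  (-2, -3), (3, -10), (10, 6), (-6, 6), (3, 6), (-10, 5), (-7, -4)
Hull (CCW) = [(-10, 5), (-7, -4), (3, -10), (10, 6), (-6, 6)]

Jarvis march: at each step, from the current hull vertex p, select the next vertex q as the point such that every other point lies strictly to the left of (or on) the directed line p → q. (Equivalently: for every other point r, the cross product (q − p) × (r − p) ≥ 0.)
Starting point (lowest x, tie lowest y): (-10, 5). Wrap until returning to start. Resulting hull: (-10, 5), (-7, -4), (3, -10), (10, 6), (-6, 6).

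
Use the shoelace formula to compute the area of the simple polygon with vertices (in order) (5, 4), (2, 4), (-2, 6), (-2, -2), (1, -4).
Area = 41

Shoelace formula: Area = (1/2) |Σ_i (x_i · y_{i+1} − x_{i+1} · y_i)| (indices mod n). Compute each cross term:
  (5)(4) − (2)(4) = 12
  (2)(6) − (-2)(4) = 20
  (-2)(-2) − (-2)(6) = 16
  (-2)(-4) − (1)(-2) = 10
  (1)(4) − (5)(-4) = 24
Sum = 82, so (signed) Area = 82/2 = 41, |Area| = 41.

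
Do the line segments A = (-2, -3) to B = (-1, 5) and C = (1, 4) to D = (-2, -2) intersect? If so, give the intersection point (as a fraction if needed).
Yes; intersection at (-11/6, -5/3) (t = 1/6 on AB, s = 17/18 on CD)

Parametrize AB as A + t(B − A) = (-2 + 1 t, -3 + 8 t) and CD as C + s(D − C) = (1 + -3 s, 4 + -6 s). Solve the linear system for (t, s). Determinant = -18 ≠ 0, so a unique intersection of the containing lines exists. Solution: t = 1/6, s = 17/18 — both in [0, 1], so the segments cross. Intersection point: (-11/6, -5/3).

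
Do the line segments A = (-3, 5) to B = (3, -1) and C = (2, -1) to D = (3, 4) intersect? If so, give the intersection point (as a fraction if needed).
Yes; intersection at (13/6, -1/6) (t = 31/36 on AB, s = 1/6 on CD)

Parametrize AB as A + t(B − A) = (-3 + 6 t, 5 + -6 t) and CD as C + s(D − C) = (2 + 1 s, -1 + 5 s). Solve the linear system for (t, s). Determinant = -36 ≠ 0, so a unique intersection of the containing lines exists. Solution: t = 31/36, s = 1/6 — both in [0, 1], so the segments cross. Intersection point: (13/6, -1/6).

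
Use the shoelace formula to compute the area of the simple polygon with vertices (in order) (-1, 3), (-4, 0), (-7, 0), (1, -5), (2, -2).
Area = 59/2

Shoelace formula: Area = (1/2) |Σ_i (x_i · y_{i+1} − x_{i+1} · y_i)| (indices mod n). Compute each cross term:
  (-1)(0) − (-4)(3) = 12
  (-4)(0) − (-7)(0) = 0
  (-7)(-5) − (1)(0) = 35
  (1)(-2) − (2)(-5) = 8
  (2)(3) − (-1)(-2) = 4
Sum = 59, so (signed) Area = 59/2 = 59/2, |Area| = 59/2.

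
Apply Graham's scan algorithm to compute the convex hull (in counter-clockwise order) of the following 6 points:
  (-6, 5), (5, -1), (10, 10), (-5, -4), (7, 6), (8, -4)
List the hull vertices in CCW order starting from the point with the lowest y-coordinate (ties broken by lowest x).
Hull (CCW) = [(-5, -4), (8, -4), (10, 10), (-6, 5)]

Graham scan procedure:
  1. Find the pivot p₀ = point with lowest y (tie → lowest x): (-5, -4).
  2. Sort the remaining points by polar angle around p₀.
  3. Walk through sorted points, maintaining a stack; pop the top while the last three entries make a non-left turn (cross product ≤ 0).
  4. Final stack is the convex hull in CCW order: (-5, -4), (8, -4), (10, 10), (-6, 5).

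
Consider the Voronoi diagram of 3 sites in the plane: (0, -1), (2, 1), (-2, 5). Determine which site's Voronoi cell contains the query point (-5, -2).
Nearest site = (0, -1)

The Voronoi cell of site s contains exactly those query points closer to s than to any other site. Compute squared distances from q = (-5, -2) to each site:
  (0 − -5)² + (-1 − -2)² = 26
  (-2 − -5)² + (5 − -2)² = 58
  (2 − -5)² + (1 − -2)² = 58
Minimum is attained by (0, -1), so q lies in its Voronoi cell.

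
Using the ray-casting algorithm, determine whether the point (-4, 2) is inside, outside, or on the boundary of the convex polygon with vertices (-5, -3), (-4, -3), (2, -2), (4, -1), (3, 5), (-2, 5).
The point (-4, 2) lies strictly outside the polygon

Cast a horizontal ray to the right from the query point and count how many polygon edges it crosses (each edge strictly once or zero times, handled with the usual half-open convention). 
Parity of crossings → even ⇒ outside.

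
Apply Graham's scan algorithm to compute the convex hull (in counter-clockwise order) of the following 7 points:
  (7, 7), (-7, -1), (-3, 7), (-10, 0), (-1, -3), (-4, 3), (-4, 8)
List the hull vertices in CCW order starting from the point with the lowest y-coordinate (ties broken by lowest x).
Hull (CCW) = [(-1, -3), (7, 7), (-4, 8), (-10, 0)]

Graham scan procedure:
  1. Find the pivot p₀ = point with lowest y (tie → lowest x): (-1, -3).
  2. Sort the remaining points by polar angle around p₀.
  3. Walk through sorted points, maintaining a stack; pop the top while the last three entries make a non-left turn (cross product ≤ 0).
  4. Final stack is the convex hull in CCW order: (-1, -3), (7, 7), (-4, 8), (-10, 0).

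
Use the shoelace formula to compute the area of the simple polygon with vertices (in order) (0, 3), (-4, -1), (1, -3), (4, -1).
Area = 24

Shoelace formula: Area = (1/2) |Σ_i (x_i · y_{i+1} − x_{i+1} · y_i)| (indices mod n). Compute each cross term:
  (0)(-1) − (-4)(3) = 12
  (-4)(-3) − (1)(-1) = 13
  (1)(-1) − (4)(-3) = 11
  (4)(3) − (0)(-1) = 12
Sum = 48, so (signed) Area = 48/2 = 24, |Area| = 24.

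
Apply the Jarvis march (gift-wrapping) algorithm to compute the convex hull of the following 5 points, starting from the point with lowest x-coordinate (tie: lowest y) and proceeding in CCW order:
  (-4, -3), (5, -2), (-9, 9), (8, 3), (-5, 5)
Hull (CCW) = [(-9, 9), (-4, -3), (5, -2), (8, 3)]

Jarvis march: at each step, from the current hull vertex p, select the next vertex q as the point such that every other point lies strictly to the left of (or on) the directed line p → q. (Equivalently: for every other point r, the cross product (q − p) × (r − p) ≥ 0.)
Starting point (lowest x, tie lowest y): (-9, 9). Wrap until returning to start. Resulting hull: (-9, 9), (-4, -3), (5, -2), (8, 3).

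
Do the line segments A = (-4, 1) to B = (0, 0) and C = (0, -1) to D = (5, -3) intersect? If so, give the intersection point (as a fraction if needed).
No (intersection of containing lines falls outside at least one segment)

Parametrize and solve: t = -2/3, s = -4/3. At least one of these is outside [0, 1], so the segments do not intersect.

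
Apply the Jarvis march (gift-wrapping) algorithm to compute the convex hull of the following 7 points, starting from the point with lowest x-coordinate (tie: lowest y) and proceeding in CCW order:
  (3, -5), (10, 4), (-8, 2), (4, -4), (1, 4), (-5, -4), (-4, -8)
Hull (CCW) = [(-8, 2), (-4, -8), (3, -5), (4, -4), (10, 4), (1, 4)]

Jarvis march: at each step, from the current hull vertex p, select the next vertex q as the point such that every other point lies strictly to the left of (or on) the directed line p → q. (Equivalently: for every other point r, the cross product (q − p) × (r − p) ≥ 0.)
Starting point (lowest x, tie lowest y): (-8, 2). Wrap until returning to start. Resulting hull: (-8, 2), (-4, -8), (3, -5), (4, -4), (10, 4), (1, 4).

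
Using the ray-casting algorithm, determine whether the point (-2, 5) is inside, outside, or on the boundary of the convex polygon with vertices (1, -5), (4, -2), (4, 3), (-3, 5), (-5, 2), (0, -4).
The point (-2, 5) lies strictly outside the polygon

Cast a horizontal ray to the right from the query point and count how many polygon edges it crosses (each edge strictly once or zero times, handled with the usual half-open convention). 
Parity of crossings → even ⇒ outside.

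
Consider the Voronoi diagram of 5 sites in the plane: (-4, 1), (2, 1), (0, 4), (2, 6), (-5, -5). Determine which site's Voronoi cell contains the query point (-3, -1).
Nearest site = (-4, 1)

The Voronoi cell of site s contains exactly those query points closer to s than to any other site. Compute squared distances from q = (-3, -1) to each site:
  (-4 − -3)² + (1 − -1)² = 5
  (-5 − -3)² + (-5 − -1)² = 20
  (2 − -3)² + (1 − -1)² = 29
  (0 − -3)² + (4 − -1)² = 34
  (2 − -3)² + (6 − -1)² = 74
Minimum is attained by (-4, 1), so q lies in its Voronoi cell.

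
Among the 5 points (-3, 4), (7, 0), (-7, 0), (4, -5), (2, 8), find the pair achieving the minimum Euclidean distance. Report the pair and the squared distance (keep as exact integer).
Pair = ((-3, 4), (-7, 0)); squared distance = 32

Compute all C(5, 2) = 10 pairwise squared distances (x_i − x_j)² + (y_i − y_j)². The minimum is 32, attained by the pair ((-3, 4), (-7, 0)).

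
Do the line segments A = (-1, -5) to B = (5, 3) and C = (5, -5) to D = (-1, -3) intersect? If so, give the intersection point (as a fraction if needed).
Yes; intersection at (1/5, -17/5) (t = 1/5 on AB, s = 4/5 on CD)

Parametrize AB as A + t(B − A) = (-1 + 6 t, -5 + 8 t) and CD as C + s(D − C) = (5 + -6 s, -5 + 2 s). Solve the linear system for (t, s). Determinant = -60 ≠ 0, so a unique intersection of the containing lines exists. Solution: t = 1/5, s = 4/5 — both in [0, 1], so the segments cross. Intersection point: (1/5, -17/5).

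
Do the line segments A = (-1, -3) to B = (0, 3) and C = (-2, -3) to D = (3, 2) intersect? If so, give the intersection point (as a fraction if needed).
Yes; intersection at (-4/5, -9/5) (t = 1/5 on AB, s = 6/25 on CD)

Parametrize AB as A + t(B − A) = (-1 + 1 t, -3 + 6 t) and CD as C + s(D − C) = (-2 + 5 s, -3 + 5 s). Solve the linear system for (t, s). Determinant = 25 ≠ 0, so a unique intersection of the containing lines exists. Solution: t = 1/5, s = 6/25 — both in [0, 1], so the segments cross. Intersection point: (-4/5, -9/5).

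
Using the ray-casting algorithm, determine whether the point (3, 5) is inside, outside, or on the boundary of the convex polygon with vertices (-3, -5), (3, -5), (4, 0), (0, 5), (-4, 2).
The point (3, 5) lies strictly outside the polygon

Cast a horizontal ray to the right from the query point and count how many polygon edges it crosses (each edge strictly once or zero times, handled with the usual half-open convention). 
Parity of crossings → even ⇒ outside.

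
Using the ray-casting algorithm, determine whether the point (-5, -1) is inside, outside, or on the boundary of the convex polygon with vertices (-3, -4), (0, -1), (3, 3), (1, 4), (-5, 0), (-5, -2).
The point (-5, -1) lies on the polygon boundary

Boundary check: the query satisfies the collinearity and bounding-box conditions for some polygon edge, so it lies exactly on the boundary.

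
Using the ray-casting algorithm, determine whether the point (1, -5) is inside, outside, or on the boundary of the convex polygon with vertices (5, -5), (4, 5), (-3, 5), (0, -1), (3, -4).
The point (1, -5) lies strictly outside the polygon

Cast a horizontal ray to the right from the query point and count how many polygon edges it crosses (each edge strictly once or zero times, handled with the usual half-open convention). 
Parity of crossings → even ⇒ outside.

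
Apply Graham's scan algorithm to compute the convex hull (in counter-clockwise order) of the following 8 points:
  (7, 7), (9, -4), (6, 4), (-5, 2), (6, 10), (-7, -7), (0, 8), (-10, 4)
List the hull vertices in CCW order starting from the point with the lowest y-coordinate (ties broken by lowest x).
Hull (CCW) = [(-7, -7), (9, -4), (7, 7), (6, 10), (0, 8), (-10, 4)]

Graham scan procedure:
  1. Find the pivot p₀ = point with lowest y (tie → lowest x): (-7, -7).
  2. Sort the remaining points by polar angle around p₀.
  3. Walk through sorted points, maintaining a stack; pop the top while the last three entries make a non-left turn (cross product ≤ 0).
  4. Final stack is the convex hull in CCW order: (-7, -7), (9, -4), (7, 7), (6, 10), (0, 8), (-10, 4).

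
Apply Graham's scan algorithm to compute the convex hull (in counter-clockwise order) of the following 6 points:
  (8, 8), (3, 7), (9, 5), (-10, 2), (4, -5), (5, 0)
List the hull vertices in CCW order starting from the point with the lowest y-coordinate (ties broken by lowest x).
Hull (CCW) = [(4, -5), (9, 5), (8, 8), (3, 7), (-10, 2)]

Graham scan procedure:
  1. Find the pivot p₀ = point with lowest y (tie → lowest x): (4, -5).
  2. Sort the remaining points by polar angle around p₀.
  3. Walk through sorted points, maintaining a stack; pop the top while the last three entries make a non-left turn (cross product ≤ 0).
  4. Final stack is the convex hull in CCW order: (4, -5), (9, 5), (8, 8), (3, 7), (-10, 2).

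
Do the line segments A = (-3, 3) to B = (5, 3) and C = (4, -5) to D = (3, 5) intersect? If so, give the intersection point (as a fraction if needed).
Yes; intersection at (16/5, 3) (t = 31/40 on AB, s = 4/5 on CD)

Parametrize AB as A + t(B − A) = (-3 + 8 t, 3 + 0 t) and CD as C + s(D − C) = (4 + -1 s, -5 + 10 s). Solve the linear system for (t, s). Determinant = -80 ≠ 0, so a unique intersection of the containing lines exists. Solution: t = 31/40, s = 4/5 — both in [0, 1], so the segments cross. Intersection point: (16/5, 3).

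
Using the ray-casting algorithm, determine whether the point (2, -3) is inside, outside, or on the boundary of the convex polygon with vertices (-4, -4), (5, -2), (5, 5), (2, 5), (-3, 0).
The point (2, -3) lies strictly outside the polygon

Cast a horizontal ray to the right from the query point and count how many polygon edges it crosses (each edge strictly once or zero times, handled with the usual half-open convention). 
Parity of crossings → even ⇒ outside.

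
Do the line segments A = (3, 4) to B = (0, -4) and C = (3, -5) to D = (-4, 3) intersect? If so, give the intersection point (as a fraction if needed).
Yes; intersection at (51/80, -23/10) (t = 63/80 on AB, s = 27/80 on CD)

Parametrize AB as A + t(B − A) = (3 + -3 t, 4 + -8 t) and CD as C + s(D − C) = (3 + -7 s, -5 + 8 s). Solve the linear system for (t, s). Determinant = 80 ≠ 0, so a unique intersection of the containing lines exists. Solution: t = 63/80, s = 27/80 — both in [0, 1], so the segments cross. Intersection point: (51/80, -23/10).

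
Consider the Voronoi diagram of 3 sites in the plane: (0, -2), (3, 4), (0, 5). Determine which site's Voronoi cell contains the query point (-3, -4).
Nearest site = (0, -2)

The Voronoi cell of site s contains exactly those query points closer to s than to any other site. Compute squared distances from q = (-3, -4) to each site:
  (0 − -3)² + (-2 − -4)² = 13
  (0 − -3)² + (5 − -4)² = 90
  (3 − -3)² + (4 − -4)² = 100
Minimum is attained by (0, -2), so q lies in its Voronoi cell.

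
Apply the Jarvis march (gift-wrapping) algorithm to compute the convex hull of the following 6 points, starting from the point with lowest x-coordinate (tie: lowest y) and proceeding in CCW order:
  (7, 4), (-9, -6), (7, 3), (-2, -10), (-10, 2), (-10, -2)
Hull (CCW) = [(-10, -2), (-9, -6), (-2, -10), (7, 3), (7, 4), (-10, 2)]

Jarvis march: at each step, from the current hull vertex p, select the next vertex q as the point such that every other point lies strictly to the left of (or on) the directed line p → q. (Equivalently: for every other point r, the cross product (q − p) × (r − p) ≥ 0.)
Starting point (lowest x, tie lowest y): (-10, -2). Wrap until returning to start. Resulting hull: (-10, -2), (-9, -6), (-2, -10), (7, 3), (7, 4), (-10, 2).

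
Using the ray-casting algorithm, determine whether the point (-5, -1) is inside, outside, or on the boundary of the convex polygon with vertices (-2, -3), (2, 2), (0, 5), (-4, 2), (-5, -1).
The point (-5, -1) lies on the polygon boundary

Boundary check: the query satisfies the collinearity and bounding-box conditions for some polygon edge, so it lies exactly on the boundary.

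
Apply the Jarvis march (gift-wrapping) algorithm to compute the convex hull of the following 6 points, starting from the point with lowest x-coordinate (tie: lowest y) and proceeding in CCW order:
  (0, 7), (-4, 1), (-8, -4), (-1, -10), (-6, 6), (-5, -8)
Hull (CCW) = [(-8, -4), (-5, -8), (-1, -10), (0, 7), (-6, 6)]

Jarvis march: at each step, from the current hull vertex p, select the next vertex q as the point such that every other point lies strictly to the left of (or on) the directed line p → q. (Equivalently: for every other point r, the cross product (q − p) × (r − p) ≥ 0.)
Starting point (lowest x, tie lowest y): (-8, -4). Wrap until returning to start. Resulting hull: (-8, -4), (-5, -8), (-1, -10), (0, 7), (-6, 6).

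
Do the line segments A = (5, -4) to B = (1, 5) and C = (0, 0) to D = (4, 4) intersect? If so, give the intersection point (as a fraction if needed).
Yes; intersection at (29/13, 29/13) (t = 9/13 on AB, s = 29/52 on CD)

Parametrize AB as A + t(B − A) = (5 + -4 t, -4 + 9 t) and CD as C + s(D − C) = (0 + 4 s, 0 + 4 s). Solve the linear system for (t, s). Determinant = 52 ≠ 0, so a unique intersection of the containing lines exists. Solution: t = 9/13, s = 29/52 — both in [0, 1], so the segments cross. Intersection point: (29/13, 29/13).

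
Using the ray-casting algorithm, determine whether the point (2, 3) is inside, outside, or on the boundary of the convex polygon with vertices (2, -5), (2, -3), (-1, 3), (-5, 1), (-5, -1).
The point (2, 3) lies strictly outside the polygon

Cast a horizontal ray to the right from the query point and count how many polygon edges it crosses (each edge strictly once or zero times, handled with the usual half-open convention). 
Parity of crossings → even ⇒ outside.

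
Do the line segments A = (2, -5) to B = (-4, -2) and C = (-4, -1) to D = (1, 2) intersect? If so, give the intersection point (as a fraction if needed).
No (intersection of containing lines falls outside at least one segment)

Parametrize and solve: t = 38/33, s = -2/11. At least one of these is outside [0, 1], so the segments do not intersect.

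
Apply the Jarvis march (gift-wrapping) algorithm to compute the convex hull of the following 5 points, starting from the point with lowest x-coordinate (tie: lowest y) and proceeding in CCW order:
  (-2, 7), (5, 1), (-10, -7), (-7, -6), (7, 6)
Hull (CCW) = [(-10, -7), (-7, -6), (5, 1), (7, 6), (-2, 7)]

Jarvis march: at each step, from the current hull vertex p, select the next vertex q as the point such that every other point lies strictly to the left of (or on) the directed line p → q. (Equivalently: for every other point r, the cross product (q − p) × (r − p) ≥ 0.)
Starting point (lowest x, tie lowest y): (-10, -7). Wrap until returning to start. Resulting hull: (-10, -7), (-7, -6), (5, 1), (7, 6), (-2, 7).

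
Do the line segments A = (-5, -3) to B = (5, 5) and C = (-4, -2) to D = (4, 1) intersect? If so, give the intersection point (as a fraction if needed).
Yes; intersection at (-60/17, -31/17) (t = 5/34 on AB, s = 1/17 on CD)

Parametrize AB as A + t(B − A) = (-5 + 10 t, -3 + 8 t) and CD as C + s(D − C) = (-4 + 8 s, -2 + 3 s). Solve the linear system for (t, s). Determinant = 34 ≠ 0, so a unique intersection of the containing lines exists. Solution: t = 5/34, s = 1/17 — both in [0, 1], so the segments cross. Intersection point: (-60/17, -31/17).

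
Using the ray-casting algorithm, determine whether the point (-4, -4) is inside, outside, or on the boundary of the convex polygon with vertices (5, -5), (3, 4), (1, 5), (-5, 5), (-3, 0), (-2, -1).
The point (-4, -4) lies strictly outside the polygon

Cast a horizontal ray to the right from the query point and count how many polygon edges it crosses (each edge strictly once or zero times, handled with the usual half-open convention). 
Parity of crossings → even ⇒ outside.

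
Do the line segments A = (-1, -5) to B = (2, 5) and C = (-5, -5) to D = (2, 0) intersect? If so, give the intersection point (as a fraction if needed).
Yes; intersection at (1/11, -15/11) (t = 4/11 on AB, s = 8/11 on CD)

Parametrize AB as A + t(B − A) = (-1 + 3 t, -5 + 10 t) and CD as C + s(D − C) = (-5 + 7 s, -5 + 5 s). Solve the linear system for (t, s). Determinant = 55 ≠ 0, so a unique intersection of the containing lines exists. Solution: t = 4/11, s = 8/11 — both in [0, 1], so the segments cross. Intersection point: (1/11, -15/11).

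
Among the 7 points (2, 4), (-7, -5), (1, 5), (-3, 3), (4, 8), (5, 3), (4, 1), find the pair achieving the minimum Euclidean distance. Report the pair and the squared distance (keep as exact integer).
Pair = ((2, 4), (1, 5)); squared distance = 2

Compute all C(7, 2) = 21 pairwise squared distances (x_i − x_j)² + (y_i − y_j)². The minimum is 2, attained by the pair ((2, 4), (1, 5)).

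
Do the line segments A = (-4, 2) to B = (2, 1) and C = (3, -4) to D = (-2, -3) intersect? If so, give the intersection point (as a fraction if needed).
No (intersection of containing lines falls outside at least one segment)

Parametrize and solve: t = -23, s = 29. At least one of these is outside [0, 1], so the segments do not intersect.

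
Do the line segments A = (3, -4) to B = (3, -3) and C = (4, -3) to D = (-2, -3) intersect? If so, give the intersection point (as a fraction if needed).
Yes; intersection at (3, -3) (t = 1 on AB, s = 1/6 on CD)

Parametrize AB as A + t(B − A) = (3 + 0 t, -4 + 1 t) and CD as C + s(D − C) = (4 + -6 s, -3 + 0 s). Solve the linear system for (t, s). Determinant = -6 ≠ 0, so a unique intersection of the containing lines exists. Solution: t = 1, s = 1/6 — both in [0, 1], so the segments cross. Intersection point: (3, -3).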